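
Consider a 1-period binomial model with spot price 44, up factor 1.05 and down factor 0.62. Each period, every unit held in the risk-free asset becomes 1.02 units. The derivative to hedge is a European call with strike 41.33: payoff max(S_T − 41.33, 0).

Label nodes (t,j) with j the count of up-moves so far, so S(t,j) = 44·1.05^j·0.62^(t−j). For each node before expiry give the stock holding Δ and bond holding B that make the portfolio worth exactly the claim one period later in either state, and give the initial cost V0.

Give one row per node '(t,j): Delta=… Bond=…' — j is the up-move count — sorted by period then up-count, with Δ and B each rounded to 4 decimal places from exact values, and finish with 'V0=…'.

Under the risk-neutral measure, an up-move has probability p* = (R−d)/(u−d) = 0.9302 and values discount at R = 1.02.
Terminal values V(1,·): V(1,0)=0.0000, V(1,1)=4.8700
(0,0): S=44.0000. Δ = (V_up−V_dn)/(S_up−S_dn) = (4.8700−0.0000)/(46.2000−27.2800) = 0.2574. V = [p*·4.8700 + (1−p*)·0.0000]/1.02 = 4.4414. B = V − Δ·S = -6.8842.
Self-financing check: at every node Δ·S+B equals the discounted successor values.

(0,0): Delta=0.2574 Bond=-6.8842
V0=4.4414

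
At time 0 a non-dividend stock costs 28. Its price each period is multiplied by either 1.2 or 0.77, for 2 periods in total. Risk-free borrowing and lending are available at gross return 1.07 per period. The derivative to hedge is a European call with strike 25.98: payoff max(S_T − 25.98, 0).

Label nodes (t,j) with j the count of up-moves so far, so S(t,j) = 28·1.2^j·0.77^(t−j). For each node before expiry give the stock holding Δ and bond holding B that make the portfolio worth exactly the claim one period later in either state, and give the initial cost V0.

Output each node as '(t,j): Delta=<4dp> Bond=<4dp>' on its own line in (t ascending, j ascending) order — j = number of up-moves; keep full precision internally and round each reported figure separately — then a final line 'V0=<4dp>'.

Under the risk-neutral measure, an up-move has probability p* = (R−d)/(u−d) = 0.6977 and values discount at R = 1.07.
Terminal payoffs: V(2,0)=0.0000, V(2,1)=0.0000, V(2,2)=14.3400
Node (1,0) S=21.5600: V=(p*·0.0000+(1−p*)·0.0000)/1.07=0.0000; Δ=(0.0000−0.0000)/(25.8720−16.6012)=0.0000; B=V−Δ·S=0.0000
Node (1,1) S=33.6000: V=(p*·14.3400+(1−p*)·0.0000)/1.07=9.3501; Δ=(14.3400−0.0000)/(40.3200−25.8720)=0.9925; B=V−Δ·S=-23.9987
Node (0,0) S=28.0000: V=(p*·9.3501+(1−p*)·0.0000)/1.07=6.0966; Δ=(9.3501−0.0000)/(33.6000−21.5600)=0.7766; B=V−Δ·S=-15.6479
The time-0 hedge costs 6.0966, which is the no-arbitrage price.

(0,0): Delta=0.7766 Bond=-15.6479
(1,0): Delta=0.0000 Bond=0.0000
(1,1): Delta=0.9925 Bond=-23.9987
V0=6.0966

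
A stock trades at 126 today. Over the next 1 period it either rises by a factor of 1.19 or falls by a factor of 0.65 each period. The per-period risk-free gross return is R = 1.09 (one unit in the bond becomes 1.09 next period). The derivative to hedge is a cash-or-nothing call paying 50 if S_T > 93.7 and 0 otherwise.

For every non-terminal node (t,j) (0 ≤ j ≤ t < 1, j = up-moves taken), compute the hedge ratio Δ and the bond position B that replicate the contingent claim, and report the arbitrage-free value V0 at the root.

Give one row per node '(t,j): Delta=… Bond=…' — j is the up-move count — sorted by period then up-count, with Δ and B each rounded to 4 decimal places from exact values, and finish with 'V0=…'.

Risk-neutral probability p* = (R−d)/(u−d) = (1.09−0.65)/(1.19−0.65) = 0.8148.
Terminal payoffs: V(1,0)=0.0000, V(1,1)=50.0000
  t=0,j=0: stock 126.0000 → up 149.9400 (V=50.0000), down 81.9000 (V=0.0000). Price 37.3768; hedge Δ=0.7349, bond B=-55.2158.
Each (Δ,B) replicates both successor values, so the strategy is self-financing and V0 is arbitrage-free.

(0,0): Delta=0.7349 Bond=-55.2158
V0=37.3768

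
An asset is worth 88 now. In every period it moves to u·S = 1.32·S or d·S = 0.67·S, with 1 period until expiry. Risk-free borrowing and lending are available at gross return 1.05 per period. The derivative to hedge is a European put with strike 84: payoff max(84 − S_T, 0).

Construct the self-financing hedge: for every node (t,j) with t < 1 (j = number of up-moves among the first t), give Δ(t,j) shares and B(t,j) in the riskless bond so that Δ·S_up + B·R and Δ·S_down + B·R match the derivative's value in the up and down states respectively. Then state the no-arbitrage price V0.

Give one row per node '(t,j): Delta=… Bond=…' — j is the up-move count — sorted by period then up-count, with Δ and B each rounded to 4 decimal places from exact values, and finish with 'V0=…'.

Risk-neutral probability p* = (R−d)/(u−d) = (1.05−0.67)/(1.32−0.67) = 0.5846.
Terminal payoffs: V(1,0)=25.0400, V(1,1)=0.0000
Node (0,0) S=88.0000: V=(p*·0.0000+(1−p*)·25.0400)/1.05=9.9059; Δ=(0.0000−25.0400)/(116.1600−58.9600)=-0.4378; B=V−Δ·S=48.4290
The time-0 hedge costs 9.9059, which is the no-arbitrage price.

(0,0): Delta=-0.4378 Bond=48.4290
V0=9.9059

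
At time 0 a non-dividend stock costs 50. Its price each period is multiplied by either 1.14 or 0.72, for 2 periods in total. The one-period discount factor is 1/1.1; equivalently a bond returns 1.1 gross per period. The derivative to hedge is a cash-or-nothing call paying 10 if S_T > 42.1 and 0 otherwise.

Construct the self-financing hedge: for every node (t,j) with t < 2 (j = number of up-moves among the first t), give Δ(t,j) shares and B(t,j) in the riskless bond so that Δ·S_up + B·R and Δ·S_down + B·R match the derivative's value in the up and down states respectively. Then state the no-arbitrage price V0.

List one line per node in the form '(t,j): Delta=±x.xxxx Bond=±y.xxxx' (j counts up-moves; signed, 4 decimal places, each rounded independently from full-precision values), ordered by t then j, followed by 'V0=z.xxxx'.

(0,0): Delta=0.3917 Bond=-12.8184
(1,0): Delta=0.0000 Bond=0.0000
(1,1): Delta=0.4177 Bond=-15.5844
V0=6.7652

No-arbitrage ⇒ martingale measure with p* = (R−d)/(u−d) = 0.9048.
At expiry t=2: V(2,0)=0.0000, V(2,1)=0.0000, V(2,2)=10.0000
(1,0): S=36.0000. Δ = (V_up−V_dn)/(S_up−S_dn) = (0.0000−0.0000)/(41.0400−25.9200) = 0.0000. V = [p*·0.0000 + (1−p*)·0.0000]/1.1 = 0.0000. B = V − Δ·S = 0.0000.
(1,1): S=57.0000. Δ = (V_up−V_dn)/(S_up−S_dn) = (10.0000−0.0000)/(64.9800−41.0400) = 0.4177. V = [p*·10.0000 + (1−p*)·0.0000]/1.1 = 8.2251. B = V − Δ·S = -15.5844.
(0,0): S=50.0000. Δ = (V_up−V_dn)/(S_up−S_dn) = (8.2251−0.0000)/(57.0000−36.0000) = 0.3917. V = [p*·8.2251 + (1−p*)·0.0000]/1.1 = 6.7652. B = V − Δ·S = -12.8184.
Each (Δ,B) replicates both successor values, so the strategy is self-financing and V0 is arbitrage-free.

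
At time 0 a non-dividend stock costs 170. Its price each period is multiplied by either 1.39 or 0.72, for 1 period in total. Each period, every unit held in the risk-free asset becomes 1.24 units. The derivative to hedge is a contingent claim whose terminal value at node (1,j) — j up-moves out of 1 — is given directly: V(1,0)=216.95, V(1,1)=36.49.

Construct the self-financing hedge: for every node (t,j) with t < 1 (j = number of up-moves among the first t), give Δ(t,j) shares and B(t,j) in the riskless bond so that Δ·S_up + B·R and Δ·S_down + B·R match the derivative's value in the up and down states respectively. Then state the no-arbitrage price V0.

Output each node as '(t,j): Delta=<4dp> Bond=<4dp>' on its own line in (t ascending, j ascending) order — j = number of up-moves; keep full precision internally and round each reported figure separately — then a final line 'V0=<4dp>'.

Under the risk-neutral measure, an up-move has probability p* = (R−d)/(u−d) = 0.7761 and values discount at R = 1.24.
Payoff layer (t=1): V(1,0)=216.9500, V(1,1)=36.4900
  t=0,j=0: stock 170.0000 → up 236.3000 (V=36.4900), down 122.4000 (V=216.9500). Price 62.0093; hedge Δ=-1.5844, bond B=331.3526.
Root portfolio cost Δ·170+B reproduces V0=62.0093.

(0,0): Delta=-1.5844 Bond=331.3526
V0=62.0093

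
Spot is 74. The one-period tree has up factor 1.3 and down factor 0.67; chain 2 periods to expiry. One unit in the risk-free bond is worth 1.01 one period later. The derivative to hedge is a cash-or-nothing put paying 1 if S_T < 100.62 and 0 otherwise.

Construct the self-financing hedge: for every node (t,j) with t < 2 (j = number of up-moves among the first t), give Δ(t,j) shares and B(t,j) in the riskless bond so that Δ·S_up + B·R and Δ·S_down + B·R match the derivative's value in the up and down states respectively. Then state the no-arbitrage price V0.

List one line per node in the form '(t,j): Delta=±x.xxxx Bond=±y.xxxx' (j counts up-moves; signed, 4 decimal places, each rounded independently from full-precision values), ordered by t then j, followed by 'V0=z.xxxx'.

The replicating-portfolio and risk-neutral prices coincide; use p* = (1.01−0.67)/(1.3−0.67) = 0.5397 for the latter.
Payoff layer (t=2): V(2,0)=1.0000, V(2,1)=1.0000, V(2,2)=0.0000
  t=1,j=0: stock 49.5800 → up 64.4540 (V=1.0000), down 33.2186 (V=1.0000). Price 0.9901; hedge Δ=0.0000, bond B=0.9901.
  t=1,j=1: stock 96.2000 → up 125.0600 (V=0.0000), down 64.4540 (V=1.0000). Price 0.4558; hedge Δ=-0.0165, bond B=2.0431.
  t=0,j=0: stock 74.0000 → up 96.2000 (V=0.4558), down 49.5800 (V=0.9901). Price 0.6948; hedge Δ=-0.0115, bond B=1.5429.
Self-financing check: at every node Δ·S+B equals the discounted successor values.

(0,0): Delta=-0.0115 Bond=1.5429
(1,0): Delta=0.0000 Bond=0.9901
(1,1): Delta=-0.0165 Bond=2.0431
V0=0.6948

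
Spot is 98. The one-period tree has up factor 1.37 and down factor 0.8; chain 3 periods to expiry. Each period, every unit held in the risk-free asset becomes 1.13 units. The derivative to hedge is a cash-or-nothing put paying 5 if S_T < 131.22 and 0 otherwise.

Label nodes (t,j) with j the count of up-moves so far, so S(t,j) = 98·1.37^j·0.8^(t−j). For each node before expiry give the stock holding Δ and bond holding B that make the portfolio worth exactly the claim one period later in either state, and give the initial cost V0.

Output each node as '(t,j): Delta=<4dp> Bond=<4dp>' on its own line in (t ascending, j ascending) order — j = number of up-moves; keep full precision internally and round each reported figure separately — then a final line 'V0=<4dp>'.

(0,0): Delta=-0.0342 Bond=4.6749
(1,0): Delta=-0.0573 Bond=7.0975
(1,1): Delta=-0.0243 Bond=3.9627
(2,0): Delta=0.0000 Bond=4.4248
(2,1): Delta=-0.0817 Bond=10.6350
(2,2): Delta=0.0000 Bond=0.0000
V0=1.3257

No-arbitrage ⇒ martingale measure with p* = (R−d)/(u−d) = 0.5789.
Terminal values V(3,·): V(3,0)=5.0000, V(3,1)=5.0000, V(3,2)=0.0000, V(3,3)=0.0000
Node (2,0) S=62.7200: V=(p*·5.0000+(1−p*)·5.0000)/1.13=4.4248; Δ=(5.0000−5.0000)/(85.9264−50.1760)=0.0000; B=V−Δ·S=4.4248
Node (2,1) S=107.4080: V=(p*·0.0000+(1−p*)·5.0000)/1.13=1.8631; Δ=(0.0000−5.0000)/(147.1490−85.9264)=-0.0817; B=V−Δ·S=10.6350
Node (2,2) S=183.9362: V=(p*·0.0000+(1−p*)·0.0000)/1.13=0.0000; Δ=(0.0000−0.0000)/(251.9926−147.1490)=0.0000; B=V−Δ·S=0.0000
Node (1,0) S=78.4000: V=(p*·1.8631+(1−p*)·4.4248)/1.13=2.6033; Δ=(1.8631−4.4248)/(107.4080−62.7200)=-0.0573; B=V−Δ·S=7.0975
Node (1,1) S=134.2600: V=(p*·0.0000+(1−p*)·1.8631)/1.13=0.6942; Δ=(0.0000−1.8631)/(183.9362−107.4080)=-0.0243; B=V−Δ·S=3.9627
Node (0,0) S=98.0000: V=(p*·0.6942+(1−p*)·2.6033)/1.13=1.3257; Δ=(0.6942−2.6033)/(134.2600−78.4000)=-0.0342; B=V−Δ·S=4.6749
Self-financing check: at every node Δ·S+B equals the discounted successor values.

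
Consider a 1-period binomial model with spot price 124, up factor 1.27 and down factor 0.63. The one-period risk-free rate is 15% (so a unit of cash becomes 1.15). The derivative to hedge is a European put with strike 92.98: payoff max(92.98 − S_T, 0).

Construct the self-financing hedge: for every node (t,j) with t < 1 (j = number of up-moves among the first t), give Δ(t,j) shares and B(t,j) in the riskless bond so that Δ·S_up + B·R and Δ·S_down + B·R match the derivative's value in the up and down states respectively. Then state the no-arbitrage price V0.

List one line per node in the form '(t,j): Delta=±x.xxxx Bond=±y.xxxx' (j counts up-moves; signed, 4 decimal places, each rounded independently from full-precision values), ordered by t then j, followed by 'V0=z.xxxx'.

(0,0): Delta=-0.1872 Bond=25.6416
V0=2.4228

Under the risk-neutral measure, an up-move has probability p* = (R−d)/(u−d) = 0.8125 and values discount at R = 1.15.
Terminal payoffs: V(1,0)=14.8600, V(1,1)=0.0000
Node (0,0) S=124.0000: V=(p*·0.0000+(1−p*)·14.8600)/1.15=2.4228; Δ=(0.0000−14.8600)/(157.4800−78.1200)=-0.1872; B=V−Δ·S=25.6416
Each (Δ,B) replicates both successor values, so the strategy is self-financing and V0 is arbitrage-free.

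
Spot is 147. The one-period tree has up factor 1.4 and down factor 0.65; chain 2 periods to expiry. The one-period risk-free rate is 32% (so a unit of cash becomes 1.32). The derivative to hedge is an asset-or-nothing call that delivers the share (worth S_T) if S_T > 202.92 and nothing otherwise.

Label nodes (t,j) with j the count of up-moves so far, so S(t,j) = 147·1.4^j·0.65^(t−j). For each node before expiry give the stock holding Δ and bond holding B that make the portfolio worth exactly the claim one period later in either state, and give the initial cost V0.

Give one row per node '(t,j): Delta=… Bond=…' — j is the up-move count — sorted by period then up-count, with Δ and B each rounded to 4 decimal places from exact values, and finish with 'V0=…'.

The replicating-portfolio and risk-neutral prices coincide; use p* = (1.32−0.65)/(1.4−0.65) = 0.8933 for the latter.
Terminal payoffs: V(2,0)=0.0000, V(2,1)=0.0000, V(2,2)=288.1200
(1,0): S=95.5500. Δ = (V_up−V_dn)/(S_up−S_dn) = (0.0000−0.0000)/(133.7700−62.1075) = 0.0000. V = [p*·0.0000 + (1−p*)·0.0000]/1.32 = 0.0000. B = V − Δ·S = 0.0000.
(1,1): S=205.8000. Δ = (V_up−V_dn)/(S_up−S_dn) = (288.1200−0.0000)/(288.1200−133.7700) = 1.8667. V = [p*·288.1200 + (1−p*)·0.0000]/1.32 = 194.9903. B = V − Δ·S = -189.1697.
(0,0): S=147.0000. Δ = (V_up−V_dn)/(S_up−S_dn) = (194.9903−0.0000)/(205.8000−95.5500) = 1.7686. V = [p*·194.9903 + (1−p*)·0.0000]/1.32 = 131.9631. B = V − Δ·S = -128.0239.
Root portfolio cost Δ·147+B reproduces V0=131.9631.

(0,0): Delta=1.7686 Bond=-128.0239
(1,0): Delta=0.0000 Bond=0.0000
(1,1): Delta=1.8667 Bond=-189.1697
V0=131.9631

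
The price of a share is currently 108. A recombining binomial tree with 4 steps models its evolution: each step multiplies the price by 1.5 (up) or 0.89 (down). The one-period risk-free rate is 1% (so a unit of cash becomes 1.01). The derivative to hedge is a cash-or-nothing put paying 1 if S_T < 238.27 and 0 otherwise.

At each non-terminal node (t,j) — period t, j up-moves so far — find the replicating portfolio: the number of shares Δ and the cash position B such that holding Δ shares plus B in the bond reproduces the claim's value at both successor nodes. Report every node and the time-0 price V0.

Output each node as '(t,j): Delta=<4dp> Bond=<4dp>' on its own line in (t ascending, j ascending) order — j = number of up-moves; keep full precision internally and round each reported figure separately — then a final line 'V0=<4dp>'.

(0,0): Delta=-0.0014 Bond=1.0844
(1,0): Delta=-0.0006 Bond=1.0254
(1,1): Delta=-0.0031 Bond=1.3806
(2,0): Delta=0.0000 Bond=0.9803
(2,1): Delta=-0.0022 Bond=1.2617
(2,2): Delta=-0.0054 Bond=1.9364
(3,0): Delta=0.0000 Bond=0.9901
(3,1): Delta=0.0000 Bond=0.9901
(3,2): Delta=-0.0076 Bond=2.4347
(3,3): Delta=0.0000 Bond=0.0000
V0=0.9360

No-arbitrage ⇒ martingale measure with p* = (R−d)/(u−d) = 0.1967.
Payoff layer (t=4): V(4,0)=1.0000, V(4,1)=1.0000, V(4,2)=1.0000, V(4,3)=0.0000, V(4,4)=0.0000
(3,0): S=76.1367. Δ = (V_up−V_dn)/(S_up−S_dn) = (1.0000−1.0000)/(114.2050−67.7616) = 0.0000. V = [p*·1.0000 + (1−p*)·1.0000]/1.01 = 0.9901. B = V − Δ·S = 0.9901.
(3,1): S=128.3202. Δ = (V_up−V_dn)/(S_up−S_dn) = (1.0000−1.0000)/(192.4803−114.2050) = 0.0000. V = [p*·1.0000 + (1−p*)·1.0000]/1.01 = 0.9901. B = V − Δ·S = 0.9901.
(3,2): S=216.2700. Δ = (V_up−V_dn)/(S_up−S_dn) = (0.0000−1.0000)/(324.4050−192.4803) = -0.0076. V = [p*·0.0000 + (1−p*)·1.0000]/1.01 = 0.7953. B = V − Δ·S = 2.4347.
(3,3): S=364.5000. Δ = (V_up−V_dn)/(S_up−S_dn) = (0.0000−0.0000)/(546.7500−324.4050) = 0.0000. V = [p*·0.0000 + (1−p*)·0.0000]/1.01 = 0.0000. B = V − Δ·S = 0.0000.
(2,0): S=85.5468. Δ = (V_up−V_dn)/(S_up−S_dn) = (0.9901−0.9901)/(128.3202−76.1367) = 0.0000. V = [p*·0.9901 + (1−p*)·0.9901]/1.01 = 0.9803. B = V − Δ·S = 0.9803.
(2,1): S=144.1800. Δ = (V_up−V_dn)/(S_up−S_dn) = (0.7953−0.9901)/(216.2700−128.3202) = -0.0022. V = [p*·0.7953 + (1−p*)·0.9901]/1.01 = 0.9424. B = V − Δ·S = 1.2617.
(2,2): S=243.0000. Δ = (V_up−V_dn)/(S_up−S_dn) = (0.0000−0.7953)/(364.5000−216.2700) = -0.0054. V = [p*·0.0000 + (1−p*)·0.7953]/1.01 = 0.6325. B = V − Δ·S = 1.9364.
(1,0): S=96.1200. Δ = (V_up−V_dn)/(S_up−S_dn) = (0.9424−0.9803)/(144.1800−85.5468) = -0.0006. V = [p*·0.9424 + (1−p*)·0.9803]/1.01 = 0.9632. B = V − Δ·S = 1.0254.
(1,1): S=162.0000. Δ = (V_up−V_dn)/(S_up−S_dn) = (0.6325−0.9424)/(243.0000−144.1800) = -0.0031. V = [p*·0.6325 + (1−p*)·0.9424]/1.01 = 0.8727. B = V − Δ·S = 1.3806.
(0,0): S=108.0000. Δ = (V_up−V_dn)/(S_up−S_dn) = (0.8727−0.9632)/(162.0000−96.1200) = -0.0014. V = [p*·0.8727 + (1−p*)·0.9632]/1.01 = 0.9360. B = V − Δ·S = 1.0844.
Root portfolio cost Δ·108+B reproduces V0=0.9360.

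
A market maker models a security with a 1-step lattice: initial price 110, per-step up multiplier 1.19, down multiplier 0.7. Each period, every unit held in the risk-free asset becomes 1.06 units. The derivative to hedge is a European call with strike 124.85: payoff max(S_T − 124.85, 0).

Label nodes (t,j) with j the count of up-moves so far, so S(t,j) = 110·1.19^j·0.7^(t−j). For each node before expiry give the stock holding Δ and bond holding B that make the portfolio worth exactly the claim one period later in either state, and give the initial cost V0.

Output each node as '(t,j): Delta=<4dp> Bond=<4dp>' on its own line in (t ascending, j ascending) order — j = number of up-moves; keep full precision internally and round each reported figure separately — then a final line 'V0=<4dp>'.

(0,0): Delta=0.1122 Bond=-8.1536
V0=4.1933

The replicating-portfolio and risk-neutral prices coincide; use p* = (1.06−0.7)/(1.19−0.7) = 0.7347 for the latter.
At expiry t=1: V(1,0)=0.0000, V(1,1)=6.0500
  t=0,j=0: stock 110.0000 → up 130.9000 (V=6.0500), down 77.0000 (V=0.0000). Price 4.1933; hedge Δ=0.1122, bond B=-8.1536.
Each (Δ,B) replicates both successor values, so the strategy is self-financing and V0 is arbitrage-free.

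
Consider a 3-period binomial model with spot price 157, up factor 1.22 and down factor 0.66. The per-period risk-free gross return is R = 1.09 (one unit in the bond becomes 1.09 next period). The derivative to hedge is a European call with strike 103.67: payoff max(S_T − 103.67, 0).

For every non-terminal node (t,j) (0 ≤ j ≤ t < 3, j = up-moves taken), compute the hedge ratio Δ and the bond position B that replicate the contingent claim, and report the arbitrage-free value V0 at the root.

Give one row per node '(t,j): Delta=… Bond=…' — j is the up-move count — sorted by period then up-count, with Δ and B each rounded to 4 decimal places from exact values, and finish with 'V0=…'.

(0,0): Delta=0.9112 Bond=-63.6025
(1,0): Delta=0.6138 Bond=-38.5100
(1,1): Delta=0.9598 Bond=-78.6434
(2,0): Delta=0.0000 Bond=0.0000
(2,1): Delta=0.7142 Bond=-54.6663
(2,2): Delta=1.0000 Bond=-95.1101
V0=79.4529

Under the risk-neutral measure, an up-move has probability p* = (R−d)/(u−d) = 0.7679 and values discount at R = 1.09.
Terminal payoffs: V(3,0)=0.0000, V(3,1)=0.0000, V(3,2)=50.5580, V(3,3)=181.4181
  t=2,j=0: stock 68.3892 → up 83.4348 (V=0.0000), down 45.1369 (V=0.0000). Price 0.0000; hedge Δ=0.0000, bond B=0.0000.
  t=2,j=1: stock 126.4164 → up 154.2280 (V=50.5580), down 83.4348 (V=0.0000). Price 35.6159; hedge Δ=0.7142, bond B=-54.6663.
  t=2,j=2: stock 233.6788 → up 285.0881 (V=181.4181), down 154.2280 (V=50.5580). Price 138.5687; hedge Δ=1.0000, bond B=-95.1101.
  t=1,j=0: stock 103.6200 → up 126.4164 (V=35.6159), down 68.3892 (V=0.0000). Price 25.0898; hedge Δ=0.6138, bond B=-38.5100.
  t=1,j=1: stock 191.5400 → up 233.6788 (V=138.5687), down 126.4164 (V=35.6159). Price 105.2009; hedge Δ=0.9598, bond B=-78.6434.
  t=0,j=0: stock 157.0000 → up 191.5400 (V=105.2009), down 103.6200 (V=25.0898). Price 79.4529; hedge Δ=0.9112, bond B=-63.6025.
Each (Δ,B) replicates both successor values, so the strategy is self-financing and V0 is arbitrage-free.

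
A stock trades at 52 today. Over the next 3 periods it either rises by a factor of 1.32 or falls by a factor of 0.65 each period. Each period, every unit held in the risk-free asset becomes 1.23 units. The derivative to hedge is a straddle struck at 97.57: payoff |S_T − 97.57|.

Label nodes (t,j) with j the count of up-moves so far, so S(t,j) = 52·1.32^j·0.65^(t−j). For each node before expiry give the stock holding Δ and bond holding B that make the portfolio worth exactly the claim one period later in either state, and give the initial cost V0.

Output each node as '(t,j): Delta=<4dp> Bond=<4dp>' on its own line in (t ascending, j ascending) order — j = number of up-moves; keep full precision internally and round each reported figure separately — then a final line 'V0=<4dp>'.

The replicating-portfolio and risk-neutral prices coincide; use p* = (1.23−0.65)/(1.32−0.65) = 0.8657 for the latter.
At expiry t=3: V(3,0)=83.2895, V(3,1)=68.5696, V(3,2)=38.6769, V(3,3)=22.0283
Node (2,0) S=21.9700: V=(p*·68.5696+(1−p*)·83.2895)/1.23=57.3552; Δ=(68.5696−83.2895)/(29.0004−14.2805)=-1.0000; B=V−Δ·S=79.3252
Node (2,1) S=44.6160: V=(p*·38.6769+(1−p*)·68.5696)/1.23=34.7092; Δ=(38.6769−68.5696)/(58.8931−29.0004)=-1.0000; B=V−Δ·S=79.3252
Node (2,2) S=90.6048: V=(p*·22.0283+(1−p*)·38.6769)/1.23=19.7274; Δ=(22.0283−38.6769)/(119.5983−58.8931)=-0.2743; B=V−Δ·S=44.5760
Node (1,0) S=33.8000: V=(p*·34.7092+(1−p*)·57.3552)/1.23=30.6920; Δ=(34.7092−57.3552)/(44.6160−21.9700)=-1.0000; B=V−Δ·S=64.4920
Node (1,1) S=68.6400: V=(p*·19.7274+(1−p*)·34.7092)/1.23=17.6747; Δ=(19.7274−34.7092)/(90.6048−44.6160)=-0.3258; B=V−Δ·S=40.0356
Node (0,0) S=52.0000: V=(p*·17.6747+(1−p*)·30.6920)/1.23=15.7913; Δ=(17.6747−30.6920)/(68.6400−33.8000)=-0.3736; B=V−Δ·S=35.2202
Root portfolio cost Δ·52+B reproduces V0=15.7913.

(0,0): Delta=-0.3736 Bond=35.2202
(1,0): Delta=-1.0000 Bond=64.4920
(1,1): Delta=-0.3258 Bond=40.0356
(2,0): Delta=-1.0000 Bond=79.3252
(2,1): Delta=-1.0000 Bond=79.3252
(2,2): Delta=-0.2743 Bond=44.5760
V0=15.7913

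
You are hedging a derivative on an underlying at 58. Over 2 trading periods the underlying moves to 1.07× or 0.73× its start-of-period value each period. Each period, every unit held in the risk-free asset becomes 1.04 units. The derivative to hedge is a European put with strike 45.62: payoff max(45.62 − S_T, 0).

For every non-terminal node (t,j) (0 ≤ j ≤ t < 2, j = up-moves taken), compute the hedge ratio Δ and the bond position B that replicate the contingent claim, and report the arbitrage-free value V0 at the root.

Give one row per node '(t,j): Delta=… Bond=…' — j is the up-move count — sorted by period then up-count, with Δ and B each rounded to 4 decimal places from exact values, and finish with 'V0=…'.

No-arbitrage ⇒ martingale measure with p* = (R−d)/(u−d) = 0.9118.
Terminal payoffs: V(2,0)=14.7118, V(2,1)=0.3162, V(2,2)=0.0000
Node (1,0) S=42.3400: V=(p*·0.3162+(1−p*)·14.7118)/1.04=1.5254; Δ=(0.3162−14.7118)/(45.3038−30.9082)=-1.0000; B=V−Δ·S=43.8654
Node (1,1) S=62.0600: V=(p*·0.0000+(1−p*)·0.3162)/1.04=0.0268; Δ=(0.0000−0.3162)/(66.4042−45.3038)=-0.0150; B=V−Δ·S=0.9568
Node (0,0) S=58.0000: V=(p*·0.0268+(1−p*)·1.5254)/1.04=0.1529; Δ=(0.0268−1.5254)/(62.0600−42.3400)=-0.0760; B=V−Δ·S=4.5605
Self-financing check: at every node Δ·S+B equals the discounted successor values.

(0,0): Delta=-0.0760 Bond=4.5605
(1,0): Delta=-1.0000 Bond=43.8654
(1,1): Delta=-0.0150 Bond=0.9568
V0=0.1529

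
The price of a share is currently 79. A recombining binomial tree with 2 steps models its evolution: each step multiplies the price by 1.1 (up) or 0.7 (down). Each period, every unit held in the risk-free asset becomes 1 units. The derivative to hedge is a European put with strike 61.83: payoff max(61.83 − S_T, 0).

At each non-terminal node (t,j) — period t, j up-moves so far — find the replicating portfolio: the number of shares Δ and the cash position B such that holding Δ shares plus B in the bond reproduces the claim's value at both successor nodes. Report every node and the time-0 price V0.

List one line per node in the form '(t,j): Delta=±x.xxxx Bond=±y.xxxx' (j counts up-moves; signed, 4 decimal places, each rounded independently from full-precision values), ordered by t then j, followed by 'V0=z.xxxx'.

No-arbitrage ⇒ martingale measure with p* = (R−d)/(u−d) = 0.7500.
Payoff layer (t=2): V(2,0)=23.1200, V(2,1)=1.0000, V(2,2)=0.0000
(1,0): S=55.3000. Δ = (V_up−V_dn)/(S_up−S_dn) = (1.0000−23.1200)/(60.8300−38.7100) = -1.0000. V = [p*·1.0000 + (1−p*)·23.1200]/1 = 6.5300. B = V − Δ·S = 61.8300.
(1,1): S=86.9000. Δ = (V_up−V_dn)/(S_up−S_dn) = (0.0000−1.0000)/(95.5900−60.8300) = -0.0288. V = [p*·0.0000 + (1−p*)·1.0000]/1 = 0.2500. B = V − Δ·S = 2.7500.
(0,0): S=79.0000. Δ = (V_up−V_dn)/(S_up−S_dn) = (0.2500−6.5300)/(86.9000−55.3000) = -0.1987. V = [p*·0.2500 + (1−p*)·6.5300]/1 = 1.8200. B = V − Δ·S = 17.5200.
The time-0 hedge costs 1.8200, which is the no-arbitrage price.

(0,0): Delta=-0.1987 Bond=17.5200
(1,0): Delta=-1.0000 Bond=61.8300
(1,1): Delta=-0.0288 Bond=2.7500
V0=1.8200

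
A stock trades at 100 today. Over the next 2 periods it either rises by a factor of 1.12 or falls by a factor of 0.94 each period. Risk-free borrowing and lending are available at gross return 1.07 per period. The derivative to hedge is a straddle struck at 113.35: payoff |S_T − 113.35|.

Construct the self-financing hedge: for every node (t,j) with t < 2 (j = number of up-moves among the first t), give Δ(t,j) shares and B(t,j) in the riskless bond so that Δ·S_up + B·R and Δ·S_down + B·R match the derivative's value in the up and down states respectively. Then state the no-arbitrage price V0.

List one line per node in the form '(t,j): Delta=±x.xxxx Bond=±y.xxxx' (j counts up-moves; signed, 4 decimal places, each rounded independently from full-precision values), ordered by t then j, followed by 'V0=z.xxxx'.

(0,0): Delta=-0.0933 Bond=19.3489
(1,0): Delta=-1.0000 Bond=105.9346
(1,1): Delta=0.1994 Bond=-12.0779
V0=10.0204

Under the risk-neutral measure, an up-move has probability p* = (R−d)/(u−d) = 0.7222 and values discount at R = 1.07.
Terminal payoffs: V(2,0)=24.9900, V(2,1)=8.0700, V(2,2)=12.0900
Node (1,0) S=94.0000: V=(p*·8.0700+(1−p*)·24.9900)/1.07=11.9346; Δ=(8.0700−24.9900)/(105.2800−88.3600)=-1.0000; B=V−Δ·S=105.9346
Node (1,1) S=112.0000: V=(p*·12.0900+(1−p*)·8.0700)/1.07=10.2555; Δ=(12.0900−8.0700)/(125.4400−105.2800)=0.1994; B=V−Δ·S=-12.0779
Node (0,0) S=100.0000: V=(p*·10.2555+(1−p*)·11.9346)/1.07=10.0204; Δ=(10.2555−11.9346)/(112.0000−94.0000)=-0.0933; B=V−Δ·S=19.3489
Check: Δ(0,0)·S0 + B(0,0) = 10.0204 = V0.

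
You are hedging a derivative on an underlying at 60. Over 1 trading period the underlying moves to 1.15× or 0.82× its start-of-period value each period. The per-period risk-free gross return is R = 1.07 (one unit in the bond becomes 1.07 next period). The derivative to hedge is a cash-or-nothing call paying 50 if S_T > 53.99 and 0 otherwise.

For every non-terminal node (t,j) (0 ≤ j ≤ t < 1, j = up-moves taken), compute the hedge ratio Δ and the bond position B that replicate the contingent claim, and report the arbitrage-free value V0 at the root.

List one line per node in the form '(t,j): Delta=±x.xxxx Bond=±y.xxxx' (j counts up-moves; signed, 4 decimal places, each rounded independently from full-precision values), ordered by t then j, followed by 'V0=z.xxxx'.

No-arbitrage ⇒ martingale measure with p* = (R−d)/(u−d) = 0.7576.
Payoff layer (t=1): V(1,0)=0.0000, V(1,1)=50.0000
  t=0,j=0: stock 60.0000 → up 69.0000 (V=50.0000), down 49.2000 (V=0.0000). Price 35.4007; hedge Δ=2.5253, bond B=-116.1144.
Root portfolio cost Δ·60+B reproduces V0=35.4007.

(0,0): Delta=2.5253 Bond=-116.1144
V0=35.4007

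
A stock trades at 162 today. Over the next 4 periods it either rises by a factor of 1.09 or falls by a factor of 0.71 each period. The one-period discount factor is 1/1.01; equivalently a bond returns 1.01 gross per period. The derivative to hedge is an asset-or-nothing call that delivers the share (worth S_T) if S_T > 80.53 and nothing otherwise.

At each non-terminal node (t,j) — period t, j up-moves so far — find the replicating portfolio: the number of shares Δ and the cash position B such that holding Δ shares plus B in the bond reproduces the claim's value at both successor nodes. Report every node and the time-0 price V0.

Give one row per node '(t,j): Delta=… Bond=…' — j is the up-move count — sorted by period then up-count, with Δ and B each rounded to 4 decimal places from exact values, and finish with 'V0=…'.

(0,0): Delta=1.1014 Bond=-18.2871
(1,0): Delta=1.4493 Bond=-58.4884
(1,1): Delta=1.0409 Bond=-7.7984
(2,0): Delta=2.4439 Bond=-140.2989
(2,1): Delta=1.2765 Bond=-37.4130
(2,2): Delta=1.0000 Bond=0.0000
(3,0): Delta=0.0000 Bond=0.0000
(3,1): Delta=2.8684 Bond=-179.4891
(3,2): Delta=1.0000 Bond=0.0000
(3,3): Delta=1.0000 Bond=0.0000
V0=160.1327

Since d<R<u, set p* = (R−d)/(u−d) = 0.7895; price each node as the discounted p*-expectation of its children.
Terminal payoffs: V(4,0)=0.0000, V(4,1)=0.0000, V(4,2)=97.0252, V(4,3)=148.9542, V(4,4)=228.6762
Node (3,0) S=57.9816: V=(p*·0.0000+(1−p*)·0.0000)/1.01=0.0000; Δ=(0.0000−0.0000)/(63.1999−41.1669)=0.0000; B=V−Δ·S=0.0000
Node (3,1) S=89.0140: V=(p*·97.0252+(1−p*)·0.0000)/1.01=75.8405; Δ=(97.0252−0.0000)/(97.0252−63.1999)=2.8684; B=V−Δ·S=-179.4891
Node (3,2) S=136.6553: V=(p*·148.9542+(1−p*)·97.0252)/1.01=136.6553; Δ=(148.9542−97.0252)/(148.9542−97.0252)=1.0000; B=V−Δ·S=0.0000
Node (3,3) S=209.7947: V=(p*·228.6762+(1−p*)·148.9542)/1.01=209.7947; Δ=(228.6762−148.9542)/(228.6762−148.9542)=1.0000; B=V−Δ·S=0.0000
Node (2,0) S=81.6642: V=(p*·75.8405+(1−p*)·0.0000)/1.01=59.2812; Δ=(75.8405−0.0000)/(89.0140−57.9816)=2.4439; B=V−Δ·S=-140.2989
Node (2,1) S=125.3718: V=(p*·136.6553+(1−p*)·75.8405)/1.01=122.6259; Δ=(136.6553−75.8405)/(136.6553−89.0140)=1.2765; B=V−Δ·S=-37.4130
Node (2,2) S=192.4722: V=(p*·209.7947+(1−p*)·136.6553)/1.01=192.4722; Δ=(209.7947−136.6553)/(209.7947−136.6553)=1.0000; B=V−Δ·S=0.0000
Node (1,0) S=115.0200: V=(p*·122.6259+(1−p*)·59.2812)/1.01=108.2081; Δ=(122.6259−59.2812)/(125.3718−81.6642)=1.4493; B=V−Δ·S=-58.4884
Node (1,1) S=176.5800: V=(p*·192.4722+(1−p*)·122.6259)/1.01=176.0076; Δ=(192.4722−122.6259)/(192.4722−125.3718)=1.0409; B=V−Δ·S=-7.7984
Node (0,0) S=162.0000: V=(p*·176.0076+(1−p*)·108.2081)/1.01=160.1327; Δ=(176.0076−108.2081)/(176.5800−115.0200)=1.1014; B=V−Δ·S=-18.2871
Each (Δ,B) replicates both successor values, so the strategy is self-financing and V0 is arbitrage-free.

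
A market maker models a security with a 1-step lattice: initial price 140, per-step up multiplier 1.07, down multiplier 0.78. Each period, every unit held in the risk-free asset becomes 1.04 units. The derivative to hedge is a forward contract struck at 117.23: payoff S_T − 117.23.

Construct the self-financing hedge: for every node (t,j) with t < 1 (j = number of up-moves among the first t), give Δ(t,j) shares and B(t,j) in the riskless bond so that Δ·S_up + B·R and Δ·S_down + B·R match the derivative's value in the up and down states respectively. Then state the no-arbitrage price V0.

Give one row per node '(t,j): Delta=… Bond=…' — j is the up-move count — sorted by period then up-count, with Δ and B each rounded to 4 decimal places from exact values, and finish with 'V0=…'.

(0,0): Delta=1.0000 Bond=-112.7212
V0=27.2788

Since d<R<u, set p* = (R−d)/(u−d) = 0.8966; price each node as the discounted p*-expectation of its children.
At expiry t=1: V(1,0)=-8.0300, V(1,1)=32.5700
(0,0): S=140.0000. Δ = (V_up−V_dn)/(S_up−S_dn) = (32.5700−-8.0300)/(149.8000−109.2000) = 1.0000. V = [p*·32.5700 + (1−p*)·-8.0300]/1.04 = 27.2788. B = V − Δ·S = -112.7212.
Self-financing check: at every node Δ·S+B equals the discounted successor values.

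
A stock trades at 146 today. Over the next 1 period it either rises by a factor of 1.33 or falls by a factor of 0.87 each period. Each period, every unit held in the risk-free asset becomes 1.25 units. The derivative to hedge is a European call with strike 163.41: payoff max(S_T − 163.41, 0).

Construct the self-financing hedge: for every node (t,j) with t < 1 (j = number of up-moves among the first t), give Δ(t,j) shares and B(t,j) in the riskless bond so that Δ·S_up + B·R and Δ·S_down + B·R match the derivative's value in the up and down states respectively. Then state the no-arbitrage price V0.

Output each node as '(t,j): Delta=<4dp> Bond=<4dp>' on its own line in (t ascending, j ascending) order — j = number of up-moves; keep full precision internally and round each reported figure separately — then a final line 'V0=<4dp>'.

(0,0): Delta=0.4582 Bond=-46.5563
V0=20.3350

The replicating-portfolio and risk-neutral prices coincide; use p* = (1.25−0.87)/(1.33−0.87) = 0.8261 for the latter.
Payoff layer (t=1): V(1,0)=0.0000, V(1,1)=30.7700
(0,0): S=146.0000. Δ = (V_up−V_dn)/(S_up−S_dn) = (30.7700−0.0000)/(194.1800−127.0200) = 0.4582. V = [p*·30.7700 + (1−p*)·0.0000]/1.25 = 20.3350. B = V − Δ·S = -46.5563.
Check: Δ(0,0)·S0 + B(0,0) = 20.3350 = V0.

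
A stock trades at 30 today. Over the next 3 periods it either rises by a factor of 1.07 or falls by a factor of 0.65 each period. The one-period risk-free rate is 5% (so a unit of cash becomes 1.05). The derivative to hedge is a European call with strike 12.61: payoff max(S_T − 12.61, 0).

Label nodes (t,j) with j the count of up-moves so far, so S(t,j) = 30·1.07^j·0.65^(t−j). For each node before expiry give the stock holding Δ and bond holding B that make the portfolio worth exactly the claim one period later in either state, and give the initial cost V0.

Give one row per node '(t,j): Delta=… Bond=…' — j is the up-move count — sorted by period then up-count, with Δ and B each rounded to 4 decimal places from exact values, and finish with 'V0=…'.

Under the risk-neutral measure, an up-move has probability p* = (R−d)/(u−d) = 0.9524 and values discount at R = 1.05.
Payoff layer (t=3): V(3,0)=0.0000, V(3,1)=0.9523, V(3,2)=9.7156, V(3,3)=24.1413
(2,0): S=12.6750. Δ = (V_up−V_dn)/(S_up−S_dn) = (0.9523−0.0000)/(13.5623−8.2388) = 0.1789. V = [p*·0.9523 + (1−p*)·0.0000]/1.05 = 0.8637. B = V − Δ·S = -1.4035.
(2,1): S=20.8650. Δ = (V_up−V_dn)/(S_up−S_dn) = (9.7156−0.9523)/(22.3256−13.5623) = 1.0000. V = [p*·9.7156 + (1−p*)·0.9523]/1.05 = 8.8555. B = V − Δ·S = -12.0095.
(2,2): S=34.3470. Δ = (V_up−V_dn)/(S_up−S_dn) = (24.1413−9.7156)/(36.7513−22.3256) = 1.0000. V = [p*·24.1413 + (1−p*)·9.7156]/1.05 = 22.3375. B = V − Δ·S = -12.0095.
(1,0): S=19.5000. Δ = (V_up−V_dn)/(S_up−S_dn) = (8.8555−0.8637)/(20.8650−12.6750) = 0.9758. V = [p*·8.8555 + (1−p*)·0.8637]/1.05 = 8.0713. B = V − Δ·S = -10.9566.
(1,1): S=32.1000. Δ = (V_up−V_dn)/(S_up−S_dn) = (22.3375−8.8555)/(34.3470−20.8650) = 1.0000. V = [p*·22.3375 + (1−p*)·8.8555]/1.05 = 20.6624. B = V − Δ·S = -11.4376.
(0,0): S=30.0000. Δ = (V_up−V_dn)/(S_up−S_dn) = (20.6624−8.0713)/(32.1000−19.5000) = 0.9993. V = [p*·20.6624 + (1−p*)·8.0713]/1.05 = 19.1074. B = V − Δ·S = -10.8712.
Self-financing check: at every node Δ·S+B equals the discounted successor values.

(0,0): Delta=0.9993 Bond=-10.8712
(1,0): Delta=0.9758 Bond=-10.9566
(1,1): Delta=1.0000 Bond=-11.4376
(2,0): Delta=0.1789 Bond=-1.4035
(2,1): Delta=1.0000 Bond=-12.0095
(2,2): Delta=1.0000 Bond=-12.0095
V0=19.1074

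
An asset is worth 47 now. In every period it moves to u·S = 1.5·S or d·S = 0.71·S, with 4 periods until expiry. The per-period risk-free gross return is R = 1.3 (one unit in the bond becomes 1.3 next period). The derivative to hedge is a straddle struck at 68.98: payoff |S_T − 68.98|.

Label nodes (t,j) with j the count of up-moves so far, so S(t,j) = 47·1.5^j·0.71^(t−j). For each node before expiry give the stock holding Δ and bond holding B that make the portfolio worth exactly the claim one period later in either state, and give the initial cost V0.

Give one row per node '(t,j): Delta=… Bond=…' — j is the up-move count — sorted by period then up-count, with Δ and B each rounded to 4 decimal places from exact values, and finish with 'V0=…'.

Risk-neutral probability p* = (R−d)/(u−d) = (1.3−0.71)/(1.5−0.71) = 0.7468.
At expiry t=4: V(4,0)=57.0365, V(4,1)=43.7473, V(4,2)=15.6714, V(4,3)=43.6437, V(4,4)=168.9575
(3,0): S=16.8218. Δ = (V_up−V_dn)/(S_up−S_dn) = (43.7473−57.0365)/(25.2327−11.9435) = -1.0000. V = [p*·43.7473 + (1−p*)·57.0365]/1.3 = 36.2397. B = V − Δ·S = 53.0615.
(3,1): S=35.5390. Δ = (V_up−V_dn)/(S_up−S_dn) = (15.6714−43.7473)/(53.3086−25.2327) = -1.0000. V = [p*·15.6714 + (1−p*)·43.7473]/1.3 = 17.5225. B = V − Δ·S = 53.0615.
(3,2): S=75.0825. Δ = (V_up−V_dn)/(S_up−S_dn) = (43.6437−15.6714)/(112.6238−53.3086) = 0.4716. V = [p*·43.6437 + (1−p*)·15.6714]/1.3 = 28.1247. B = V − Δ·S = -7.2833.
(3,3): S=158.6250. Δ = (V_up−V_dn)/(S_up−S_dn) = (168.9575−43.6437)/(237.9375−112.6238) = 1.0000. V = [p*·168.9575 + (1−p*)·43.6437]/1.3 = 105.5635. B = V − Δ·S = -53.0615.
(2,0): S=23.6927. Δ = (V_up−V_dn)/(S_up−S_dn) = (17.5225−36.2397)/(35.5390−16.8218) = -1.0000. V = [p*·17.5225 + (1−p*)·36.2397]/1.3 = 17.1239. B = V − Δ·S = 40.8166.
(2,1): S=50.0550. Δ = (V_up−V_dn)/(S_up−S_dn) = (28.1247−17.5225)/(75.0825−35.5390) = 0.2681. V = [p*·28.1247 + (1−p*)·17.5225]/1.3 = 19.5697. B = V − Δ·S = 6.1491.
(2,2): S=105.7500. Δ = (V_up−V_dn)/(S_up−S_dn) = (105.5635−28.1247)/(158.6250−75.0825) = 0.9269. V = [p*·105.5635 + (1−p*)·28.1247]/1.3 = 66.1221. B = V − Δ·S = -31.9016.
(1,0): S=33.3700. Δ = (V_up−V_dn)/(S_up−S_dn) = (19.5697−17.1239)/(50.0550−23.6927) = 0.0928. V = [p*·19.5697 + (1−p*)·17.1239]/1.3 = 14.5773. B = V − Δ·S = 11.4813.
(1,1): S=70.5000. Δ = (V_up−V_dn)/(S_up−S_dn) = (66.1221−19.5697)/(105.7500−50.0550) = 0.8358. V = [p*·66.1221 + (1−p*)·19.5697]/1.3 = 41.7974. B = V − Δ·S = -17.1296.
(0,0): S=47.0000. Δ = (V_up−V_dn)/(S_up−S_dn) = (41.7974−14.5773)/(70.5000−33.3700) = 0.7331. V = [p*·41.7974 + (1−p*)·14.5773]/1.3 = 26.8510. B = V − Δ·S = -7.6049.
The time-0 hedge costs 26.8510, which is the no-arbitrage price.

(0,0): Delta=0.7331 Bond=-7.6049
(1,0): Delta=0.0928 Bond=11.4813
(1,1): Delta=0.8358 Bond=-17.1296
(2,0): Delta=-1.0000 Bond=40.8166
(2,1): Delta=0.2681 Bond=6.1491
(2,2): Delta=0.9269 Bond=-31.9016
(3,0): Delta=-1.0000 Bond=53.0615
(3,1): Delta=-1.0000 Bond=53.0615
(3,2): Delta=0.4716 Bond=-7.2833
(3,3): Delta=1.0000 Bond=-53.0615
V0=26.8510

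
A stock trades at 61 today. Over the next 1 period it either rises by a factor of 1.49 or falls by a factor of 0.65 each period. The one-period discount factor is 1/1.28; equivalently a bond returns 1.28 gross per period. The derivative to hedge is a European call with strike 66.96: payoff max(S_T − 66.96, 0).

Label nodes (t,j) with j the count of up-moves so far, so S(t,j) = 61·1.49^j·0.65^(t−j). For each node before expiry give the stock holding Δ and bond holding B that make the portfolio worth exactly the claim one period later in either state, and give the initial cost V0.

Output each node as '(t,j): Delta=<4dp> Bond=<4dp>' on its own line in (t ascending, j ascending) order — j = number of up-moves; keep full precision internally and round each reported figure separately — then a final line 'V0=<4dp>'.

(0,0): Delta=0.4670 Bond=-14.4666
V0=14.0215

Under the risk-neutral measure, an up-move has probability p* = (R−d)/(u−d) = 0.7500 and values discount at R = 1.28.
Terminal values V(1,·): V(1,0)=0.0000, V(1,1)=23.9300
Node (0,0) S=61.0000: V=(p*·23.9300+(1−p*)·0.0000)/1.28=14.0215; Δ=(23.9300−0.0000)/(90.8900−39.6500)=0.4670; B=V−Δ·S=-14.4666
Each (Δ,B) replicates both successor values, so the strategy is self-financing and V0 is arbitrage-free.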